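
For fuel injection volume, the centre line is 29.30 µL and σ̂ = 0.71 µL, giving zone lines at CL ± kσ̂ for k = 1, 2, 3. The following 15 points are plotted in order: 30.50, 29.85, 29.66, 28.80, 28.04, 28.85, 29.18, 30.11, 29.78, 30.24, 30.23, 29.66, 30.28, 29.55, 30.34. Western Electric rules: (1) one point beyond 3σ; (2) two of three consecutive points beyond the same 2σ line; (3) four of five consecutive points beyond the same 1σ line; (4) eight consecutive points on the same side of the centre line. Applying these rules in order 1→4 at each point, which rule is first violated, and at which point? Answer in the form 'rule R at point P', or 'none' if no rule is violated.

rule 4 at point 15

Zone of each point (C = within 1σ̂, B = 1σ̂–2σ̂, A = 2σ̂–3σ̂, * = beyond 3σ̂; sign = side of CL): 1:+B, 2:+C, 3:+C, 4:-C, 5:-B, 6:-C, 7:-C, 8:+B, 9:+C, 10:+B, 11:+B, 12:+C, 13:+B, 14:+C, 15:+B
Rule 4 (eight consecutive points on the same side of the centre line) is satisfied at point 15.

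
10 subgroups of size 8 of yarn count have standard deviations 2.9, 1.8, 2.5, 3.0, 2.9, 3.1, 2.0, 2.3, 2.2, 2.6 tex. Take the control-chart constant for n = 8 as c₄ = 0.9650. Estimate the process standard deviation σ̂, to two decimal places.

2.62

s̄ = (2.9 + 1.8 + 2.5 + 3.0 + 2.9 + 3.1 + 2.0 + 2.3 + 2.2 + 2.6) / 10 = 2.5300
σ̂ = s̄ / c₄ = 2.5300 / 0.9650 = 2.6218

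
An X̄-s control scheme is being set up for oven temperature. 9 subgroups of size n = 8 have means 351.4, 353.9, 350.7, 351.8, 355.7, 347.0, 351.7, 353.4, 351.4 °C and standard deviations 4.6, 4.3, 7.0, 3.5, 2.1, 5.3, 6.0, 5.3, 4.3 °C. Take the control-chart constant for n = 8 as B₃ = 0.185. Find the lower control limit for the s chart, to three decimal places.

s̄ = (4.6 + 4.3 + 7.0 + 3.5 + 2.1 + 5.3 + 6.0 + 5.3 + 4.3) / 9 = 4.7111
LCL_s = B₃·s̄ = 0.185 × 4.7111 = 0.8716

0.872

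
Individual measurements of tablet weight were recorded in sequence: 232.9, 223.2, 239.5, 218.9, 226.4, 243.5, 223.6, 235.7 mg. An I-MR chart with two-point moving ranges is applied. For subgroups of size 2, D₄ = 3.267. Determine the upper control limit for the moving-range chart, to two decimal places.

48.16

Moving ranges: 9.7, 16.3, 20.6, 7.5, 17.1, 19.9, 12.1; M̄R̄ = 103.2000 / 7 = 14.7429
UCL_MR = D₄·M̄R̄ = 3.267 × 14.7429 = 48.1649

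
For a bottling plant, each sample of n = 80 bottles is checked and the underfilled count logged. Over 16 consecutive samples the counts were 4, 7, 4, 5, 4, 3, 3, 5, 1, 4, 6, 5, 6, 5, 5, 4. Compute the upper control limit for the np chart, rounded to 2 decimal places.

10.58

p̄ = Σdᵢ / (k·n) = 71 / (16 × 80) = 0.05547
UCL = np̄ + 3·√(np̄(1−p̄)) = 4.4375 + 3 × √(4.4375×0.94453) = 4.4375 + 3 × 2.0473 = 10.5793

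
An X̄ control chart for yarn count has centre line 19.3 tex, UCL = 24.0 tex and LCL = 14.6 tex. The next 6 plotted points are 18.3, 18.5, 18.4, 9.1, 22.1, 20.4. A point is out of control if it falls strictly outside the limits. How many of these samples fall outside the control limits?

1

Compare each point to [14.6, 24.0]: sample 4 = 9.1 < LCL.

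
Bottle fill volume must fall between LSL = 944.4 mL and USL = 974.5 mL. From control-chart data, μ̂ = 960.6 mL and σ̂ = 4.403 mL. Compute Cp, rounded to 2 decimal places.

1.14

Cp = (USL − LSL) / (6σ̂) = (974.5 − 944.4) / (6 × 4.403) = 30.1000 / 26.4180 = 1.1394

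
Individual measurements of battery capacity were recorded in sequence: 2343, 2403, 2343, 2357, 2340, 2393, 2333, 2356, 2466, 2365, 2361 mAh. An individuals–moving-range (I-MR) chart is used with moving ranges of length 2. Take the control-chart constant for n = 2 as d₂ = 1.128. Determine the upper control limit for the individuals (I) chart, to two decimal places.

2502.60

X̄ = (2343 + 2403 + 2343 + 2357 + 2340 + 2393 + 2333 + 2356 + 2466 + 2365 + 2361) / 11 = 2369.0909
Moving ranges: 60, 60, 14, 17, 53, 60, 23, 110, 101, 4; M̄R̄ = 502.0000 / 10 = 50.2000
UCL = X̄ + 3·M̄R̄/d₂ = 2369.0909 + 3 × 50.2000 / 1.128 = 2502.6015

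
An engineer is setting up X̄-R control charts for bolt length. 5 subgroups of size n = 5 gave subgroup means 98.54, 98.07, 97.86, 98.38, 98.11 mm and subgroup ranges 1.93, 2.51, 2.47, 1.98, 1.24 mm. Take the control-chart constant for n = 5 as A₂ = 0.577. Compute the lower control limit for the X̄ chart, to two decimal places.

97.02

X̄̄ = (98.54 + 98.07 + 97.86 + 98.38 + 98.11) / 5 = 490.9600 / 5 = 98.1920
R̄ = (1.93 + 2.51 + 2.47 + 1.98 + 1.24) / 5 = 10.1300 / 5 = 2.0260
LCL = X̄̄ − A₂·R̄ = 98.1920 − 0.577 × 2.0260 = 97.0230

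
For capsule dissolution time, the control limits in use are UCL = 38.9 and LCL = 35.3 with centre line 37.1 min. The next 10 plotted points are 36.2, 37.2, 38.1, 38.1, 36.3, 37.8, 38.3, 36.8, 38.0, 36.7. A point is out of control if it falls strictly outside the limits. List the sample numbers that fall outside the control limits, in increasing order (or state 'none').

none

All 10 points lie within [35.3, 38.9].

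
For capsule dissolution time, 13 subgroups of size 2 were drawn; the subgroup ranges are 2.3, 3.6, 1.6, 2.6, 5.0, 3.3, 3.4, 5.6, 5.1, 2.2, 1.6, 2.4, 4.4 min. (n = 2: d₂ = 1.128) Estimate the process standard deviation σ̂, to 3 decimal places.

R̄ = (2.3 + 3.6 + 1.6 + 2.6 + 5.0 + 3.3 + 3.4 + 5.6 + 5.1 + 2.2 + 1.6 + 2.4 + 4.4) / 13 = 3.3154
σ̂ = R̄ / d₂ = 3.3154 / 1.128 = 2.9392

2.939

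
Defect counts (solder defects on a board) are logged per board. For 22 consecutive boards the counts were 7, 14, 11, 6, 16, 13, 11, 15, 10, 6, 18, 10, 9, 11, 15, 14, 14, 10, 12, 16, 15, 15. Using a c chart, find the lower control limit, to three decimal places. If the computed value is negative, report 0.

c̄ = (7 + 14 + 11 + 6 + 16 + 13 + 11 + 15 + 10 + 6 + 18 + 10 + 9 + 11 + 15 + 14 + 14 + 10 + 12 + 16 + 15 + 15) / 22 = 268 / 22 = 12.1818
LCL = c̄ − 3√c̄ = 12.1818 − 3 × 3.4902 = 1.7111

1.711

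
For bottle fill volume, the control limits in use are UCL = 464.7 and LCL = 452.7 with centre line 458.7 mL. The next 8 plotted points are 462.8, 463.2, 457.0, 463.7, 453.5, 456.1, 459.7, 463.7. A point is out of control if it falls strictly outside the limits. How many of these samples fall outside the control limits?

0

All 8 points lie within [452.7, 464.7].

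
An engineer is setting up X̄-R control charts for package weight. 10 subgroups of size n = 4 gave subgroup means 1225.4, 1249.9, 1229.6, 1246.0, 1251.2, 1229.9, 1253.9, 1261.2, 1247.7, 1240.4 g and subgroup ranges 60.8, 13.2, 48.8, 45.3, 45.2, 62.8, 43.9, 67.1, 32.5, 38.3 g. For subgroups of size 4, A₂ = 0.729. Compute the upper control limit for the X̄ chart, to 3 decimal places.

1276.901

X̄̄ = (1225.4 + 1249.9 + 1229.6 + 1246.0 + 1251.2 + 1229.9 + 1253.9 + 1261.2 + 1247.7 + 1240.4) / 10 = 12435.2000 / 10 = 1243.5200
R̄ = (60.8 + 13.2 + 48.8 + 45.3 + 45.2 + 62.8 + 43.9 + 67.1 + 32.5 + 38.3) / 10 = 457.9000 / 10 = 45.7900
UCL = X̄̄ + A₂·R̄ = 1243.5200 + 0.729 × 45.7900 = 1276.9009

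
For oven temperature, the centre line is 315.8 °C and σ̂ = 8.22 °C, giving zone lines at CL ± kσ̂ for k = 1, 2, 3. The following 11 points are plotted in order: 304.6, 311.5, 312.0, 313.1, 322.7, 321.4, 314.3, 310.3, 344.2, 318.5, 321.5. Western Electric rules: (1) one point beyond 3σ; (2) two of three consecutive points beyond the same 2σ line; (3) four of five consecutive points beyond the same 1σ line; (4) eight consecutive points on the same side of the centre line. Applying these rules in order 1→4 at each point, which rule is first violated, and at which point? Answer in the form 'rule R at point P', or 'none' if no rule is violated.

Zone of each point (C = within 1σ̂, B = 1σ̂–2σ̂, A = 2σ̂–3σ̂, * = beyond 3σ̂; sign = side of CL): 1:-B, 2:-C, 3:-C, 4:-C, 5:+C, 6:+C, 7:-C, 8:-C, 9:+*, 10:+C, 11:+C
Rule 1 (one point beyond the 3σ limits) is satisfied at point 9.

rule 1 at point 9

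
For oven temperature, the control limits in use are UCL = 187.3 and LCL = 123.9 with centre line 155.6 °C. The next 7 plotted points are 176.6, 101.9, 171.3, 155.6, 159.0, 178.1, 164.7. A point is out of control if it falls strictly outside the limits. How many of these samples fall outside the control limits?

1

Compare each point to [123.9, 187.3]: sample 2 = 101.9 < LCL.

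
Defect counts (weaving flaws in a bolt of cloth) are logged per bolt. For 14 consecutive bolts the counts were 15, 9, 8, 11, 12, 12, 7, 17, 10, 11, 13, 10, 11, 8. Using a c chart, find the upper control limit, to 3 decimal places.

c̄ = (15 + 9 + 8 + 11 + 12 + 12 + 7 + 17 + 10 + 11 + 13 + 10 + 11 + 8) / 14 = 154 / 14 = 11.0000
UCL = c̄ + 3√c̄ = 11.0000 + 3 × √11.0000 = 11.0000 + 3 × 3.3166 = 20.9499

20.950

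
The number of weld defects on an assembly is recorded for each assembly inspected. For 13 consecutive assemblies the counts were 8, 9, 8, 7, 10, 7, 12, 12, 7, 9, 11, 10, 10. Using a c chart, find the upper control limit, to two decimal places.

18.35

c̄ = (8 + 9 + 8 + 7 + 10 + 7 + 12 + 12 + 7 + 9 + 11 + 10 + 10) / 13 = 120 / 13 = 9.2308
UCL = c̄ + 3√c̄ = 9.2308 + 3 × √9.2308 = 9.2308 + 3 × 3.0382 = 18.3454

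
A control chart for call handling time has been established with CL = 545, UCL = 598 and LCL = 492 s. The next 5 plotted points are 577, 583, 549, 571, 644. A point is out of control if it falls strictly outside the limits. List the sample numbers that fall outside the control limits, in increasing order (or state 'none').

5

Compare each point to [492, 598]: sample 5 = 644 > UCL.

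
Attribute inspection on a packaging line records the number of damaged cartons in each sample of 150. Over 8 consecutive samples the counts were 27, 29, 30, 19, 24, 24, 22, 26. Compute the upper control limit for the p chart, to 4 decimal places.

0.2590

p̄ = Σdᵢ / (k·n) = 201 / (8 × 150) = 0.16750
UCL = p̄ + 3·√(p̄(1−p̄)/n) = 0.16750 + 3 × √(0.16750×0.83250/150) = 0.16750 + 3 × 0.03049 = 0.25897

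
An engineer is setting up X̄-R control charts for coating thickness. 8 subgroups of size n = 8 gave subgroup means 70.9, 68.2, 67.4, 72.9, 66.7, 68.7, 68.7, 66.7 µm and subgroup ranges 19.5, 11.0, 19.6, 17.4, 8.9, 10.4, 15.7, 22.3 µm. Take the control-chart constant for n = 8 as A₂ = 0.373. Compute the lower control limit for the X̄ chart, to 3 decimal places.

62.956

X̄̄ = (70.9 + 68.2 + 67.4 + 72.9 + 66.7 + 68.7 + 68.7 + 66.7) / 8 = 550.2000 / 8 = 68.7750
R̄ = (19.5 + 11.0 + 19.6 + 17.4 + 8.9 + 10.4 + 15.7 + 22.3) / 8 = 124.8000 / 8 = 15.6000
LCL = X̄̄ − A₂·R̄ = 68.7750 − 0.373 × 15.6000 = 62.9562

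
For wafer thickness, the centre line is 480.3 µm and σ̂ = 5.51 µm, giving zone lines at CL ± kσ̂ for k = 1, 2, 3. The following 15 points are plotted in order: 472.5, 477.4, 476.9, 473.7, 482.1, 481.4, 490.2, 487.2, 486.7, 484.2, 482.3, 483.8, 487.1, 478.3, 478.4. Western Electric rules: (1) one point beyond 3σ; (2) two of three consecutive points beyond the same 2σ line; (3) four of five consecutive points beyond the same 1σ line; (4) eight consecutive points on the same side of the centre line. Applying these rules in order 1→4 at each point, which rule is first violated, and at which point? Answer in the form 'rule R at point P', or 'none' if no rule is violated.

rule 4 at point 12

Zone of each point (C = within 1σ̂, B = 1σ̂–2σ̂, A = 2σ̂–3σ̂, * = beyond 3σ̂; sign = side of CL): 1:-B, 2:-C, 3:-C, 4:-B, 5:+C, 6:+C, 7:+B, 8:+B, 9:+B, 10:+C, 11:+C, 12:+C, 13:+B, 14:-C, 15:-C
Rule 4 (eight consecutive points on the same side of the centre line) is satisfied at point 12.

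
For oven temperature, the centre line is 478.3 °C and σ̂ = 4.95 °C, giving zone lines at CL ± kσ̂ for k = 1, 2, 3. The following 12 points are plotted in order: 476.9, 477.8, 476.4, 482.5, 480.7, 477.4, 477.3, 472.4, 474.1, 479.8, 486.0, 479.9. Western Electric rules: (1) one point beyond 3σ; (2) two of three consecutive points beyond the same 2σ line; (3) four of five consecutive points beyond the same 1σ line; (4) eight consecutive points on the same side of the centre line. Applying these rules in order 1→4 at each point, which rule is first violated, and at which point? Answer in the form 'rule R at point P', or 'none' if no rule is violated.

Zone of each point (C = within 1σ̂, B = 1σ̂–2σ̂, A = 2σ̂–3σ̂, * = beyond 3σ̂; sign = side of CL): 1:-C, 2:-C, 3:-C, 4:+C, 5:+C, 6:-C, 7:-C, 8:-B, 9:-C, 10:+C, 11:+B, 12:+C
No rule fires across all 12 points.

none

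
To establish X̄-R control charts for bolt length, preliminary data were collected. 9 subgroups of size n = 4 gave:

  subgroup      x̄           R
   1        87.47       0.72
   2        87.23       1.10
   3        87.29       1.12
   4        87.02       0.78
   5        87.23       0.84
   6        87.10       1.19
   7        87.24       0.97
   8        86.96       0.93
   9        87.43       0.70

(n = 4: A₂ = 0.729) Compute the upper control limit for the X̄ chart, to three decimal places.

87.895

X̄̄ = (87.47 + 87.23 + 87.29 + 87.02 + 87.23 + 87.10 + 87.24 + 86.96 + 87.43) / 9 = 784.9700 / 9 = 87.2189
R̄ = (0.72 + 1.10 + 1.12 + 0.78 + 0.84 + 1.19 + 0.97 + 0.93 + 0.70) / 9 = 8.3500 / 9 = 0.9278
UCL = X̄̄ + A₂·R̄ = 87.2189 + 0.729 × 0.9278 = 87.8952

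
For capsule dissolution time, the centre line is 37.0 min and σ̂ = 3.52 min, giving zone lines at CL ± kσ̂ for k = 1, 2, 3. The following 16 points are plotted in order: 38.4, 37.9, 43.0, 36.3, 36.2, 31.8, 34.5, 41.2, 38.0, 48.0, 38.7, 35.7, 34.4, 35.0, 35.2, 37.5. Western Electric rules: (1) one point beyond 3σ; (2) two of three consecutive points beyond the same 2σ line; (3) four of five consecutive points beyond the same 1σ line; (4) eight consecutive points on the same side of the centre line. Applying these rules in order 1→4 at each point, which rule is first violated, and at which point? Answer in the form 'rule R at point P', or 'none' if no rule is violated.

Zone of each point (C = within 1σ̂, B = 1σ̂–2σ̂, A = 2σ̂–3σ̂, * = beyond 3σ̂; sign = side of CL): 1:+C, 2:+C, 3:+B, 4:-C, 5:-C, 6:-B, 7:-C, 8:+B, 9:+C, 10:+*, 11:+C, 12:-C, 13:-C, 14:-C, 15:-C, 16:+C
Rule 1 (one point beyond the 3σ limits) is satisfied at point 10.

rule 1 at point 10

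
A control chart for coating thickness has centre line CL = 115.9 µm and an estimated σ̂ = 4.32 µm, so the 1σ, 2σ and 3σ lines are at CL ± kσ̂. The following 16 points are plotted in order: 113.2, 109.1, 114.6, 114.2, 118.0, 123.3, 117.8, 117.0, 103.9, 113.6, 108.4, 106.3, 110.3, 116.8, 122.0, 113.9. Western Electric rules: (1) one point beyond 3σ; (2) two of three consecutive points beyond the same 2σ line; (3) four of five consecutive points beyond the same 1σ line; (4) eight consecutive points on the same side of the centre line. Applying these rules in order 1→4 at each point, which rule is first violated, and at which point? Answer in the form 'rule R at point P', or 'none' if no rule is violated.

Zone of each point (C = within 1σ̂, B = 1σ̂–2σ̂, A = 2σ̂–3σ̂, * = beyond 3σ̂; sign = side of CL): 1:-C, 2:-B, 3:-C, 4:-C, 5:+C, 6:+B, 7:+C, 8:+C, 9:-A, 10:-C, 11:-B, 12:-A, 13:-B, 14:+C, 15:+B, 16:-C
Rule 3 (four of five consecutive points beyond the same 1σ limit) is satisfied at point 13.

rule 3 at point 13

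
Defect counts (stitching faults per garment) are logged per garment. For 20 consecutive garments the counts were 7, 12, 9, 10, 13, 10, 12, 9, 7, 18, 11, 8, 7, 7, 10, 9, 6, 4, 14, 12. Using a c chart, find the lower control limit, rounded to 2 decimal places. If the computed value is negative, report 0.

0.38

c̄ = (7 + 12 + 9 + 10 + 13 + 10 + 12 + 9 + 7 + 18 + 11 + 8 + 7 + 7 + 10 + 9 + 6 + 4 + 14 + 12) / 20 = 195 / 20 = 9.7500
LCL = c̄ − 3√c̄ = 9.7500 − 3 × 3.1225 = 0.3825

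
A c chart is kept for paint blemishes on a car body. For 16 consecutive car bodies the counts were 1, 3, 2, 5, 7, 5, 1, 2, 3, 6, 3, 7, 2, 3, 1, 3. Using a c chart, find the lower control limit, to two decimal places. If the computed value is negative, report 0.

0.00

c̄ = (1 + 3 + 2 + 5 + 7 + 5 + 1 + 2 + 3 + 6 + 3 + 7 + 2 + 3 + 1 + 3) / 16 = 54 / 16 = 3.3750
LCL = c̄ − 3√c̄ = 3.3750 − 3 × 1.8371 = -2.1364 → 0 (cannot be negative)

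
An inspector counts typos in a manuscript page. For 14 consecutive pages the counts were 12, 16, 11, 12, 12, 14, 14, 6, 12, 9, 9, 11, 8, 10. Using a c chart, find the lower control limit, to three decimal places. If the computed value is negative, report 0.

1.129

c̄ = (12 + 16 + 11 + 12 + 12 + 14 + 14 + 6 + 12 + 9 + 9 + 11 + 8 + 10) / 14 = 156 / 14 = 11.1429
LCL = c̄ − 3√c̄ = 11.1429 − 3 × 3.3381 = 1.1286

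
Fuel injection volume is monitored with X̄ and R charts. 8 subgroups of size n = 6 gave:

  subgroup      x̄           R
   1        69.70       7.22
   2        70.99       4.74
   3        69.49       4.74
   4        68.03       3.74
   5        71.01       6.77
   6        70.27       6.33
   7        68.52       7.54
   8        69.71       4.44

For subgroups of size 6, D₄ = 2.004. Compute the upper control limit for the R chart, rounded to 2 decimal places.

11.40

R̄ = (7.22 + 4.74 + 4.74 + 3.74 + 6.77 + 6.33 + 7.54 + 4.44) / 8 = 45.5200 / 8 = 5.6900
UCL_R = D₄·R̄ = 2.004 × 5.6900 = 11.4028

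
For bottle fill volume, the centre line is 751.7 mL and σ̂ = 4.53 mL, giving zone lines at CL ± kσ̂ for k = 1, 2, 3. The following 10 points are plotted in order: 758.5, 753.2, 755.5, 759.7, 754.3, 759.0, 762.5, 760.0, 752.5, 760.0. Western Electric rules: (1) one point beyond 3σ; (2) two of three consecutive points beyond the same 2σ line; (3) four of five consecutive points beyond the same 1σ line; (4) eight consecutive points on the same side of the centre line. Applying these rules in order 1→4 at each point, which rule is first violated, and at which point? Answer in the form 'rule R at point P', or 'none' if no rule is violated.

rule 3 at point 8

Zone of each point (C = within 1σ̂, B = 1σ̂–2σ̂, A = 2σ̂–3σ̂, * = beyond 3σ̂; sign = side of CL): 1:+B, 2:+C, 3:+C, 4:+B, 5:+C, 6:+B, 7:+A, 8:+B, 9:+C, 10:+B
Rule 3 (four of five consecutive points beyond the same 1σ limit) is satisfied at point 8.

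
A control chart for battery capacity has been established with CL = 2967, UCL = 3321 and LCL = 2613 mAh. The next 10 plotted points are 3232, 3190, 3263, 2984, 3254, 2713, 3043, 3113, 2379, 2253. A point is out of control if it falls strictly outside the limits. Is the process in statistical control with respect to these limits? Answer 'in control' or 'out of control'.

out of control

Compare each point to [2613, 3321]: sample 9 = 2379 < LCL; sample 10 = 2253 < LCL.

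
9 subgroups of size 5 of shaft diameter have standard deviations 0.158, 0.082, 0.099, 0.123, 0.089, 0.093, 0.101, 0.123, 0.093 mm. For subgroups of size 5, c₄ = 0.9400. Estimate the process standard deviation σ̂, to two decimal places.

s̄ = (0.158 + 0.082 + 0.099 + 0.123 + 0.089 + 0.093 + 0.101 + 0.123 + 0.093) / 9 = 0.1068
σ̂ = s̄ / c₄ = 0.1068 / 0.9400 = 0.1136

0.11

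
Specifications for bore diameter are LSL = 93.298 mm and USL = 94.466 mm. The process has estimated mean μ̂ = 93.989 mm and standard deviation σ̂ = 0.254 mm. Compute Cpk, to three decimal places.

0.626

Cpu = (USL − μ̂) / (3σ̂) = (94.466 − 93.989) / (3 × 0.254) = 0.6260; Cpl = (μ̂ − LSL) / (3σ̂) = (93.989 − 93.298) / (3 × 0.254) = 0.9068; Cpk = min(Cpu, Cpl) = 0.6260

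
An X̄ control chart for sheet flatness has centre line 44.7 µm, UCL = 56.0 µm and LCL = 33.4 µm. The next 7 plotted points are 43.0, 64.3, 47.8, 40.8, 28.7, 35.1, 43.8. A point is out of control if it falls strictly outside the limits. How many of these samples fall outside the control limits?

Compare each point to [33.4, 56.0]: sample 2 = 64.3 > UCL; sample 5 = 28.7 < LCL.

2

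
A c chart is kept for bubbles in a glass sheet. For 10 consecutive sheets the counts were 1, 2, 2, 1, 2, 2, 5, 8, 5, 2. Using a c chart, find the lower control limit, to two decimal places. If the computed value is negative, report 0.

0.00

c̄ = (1 + 2 + 2 + 1 + 2 + 2 + 5 + 8 + 5 + 2) / 10 = 30 / 10 = 3.0000
LCL = c̄ − 3√c̄ = 3.0000 − 3 × 1.7321 = -2.1962 → 0 (cannot be negative)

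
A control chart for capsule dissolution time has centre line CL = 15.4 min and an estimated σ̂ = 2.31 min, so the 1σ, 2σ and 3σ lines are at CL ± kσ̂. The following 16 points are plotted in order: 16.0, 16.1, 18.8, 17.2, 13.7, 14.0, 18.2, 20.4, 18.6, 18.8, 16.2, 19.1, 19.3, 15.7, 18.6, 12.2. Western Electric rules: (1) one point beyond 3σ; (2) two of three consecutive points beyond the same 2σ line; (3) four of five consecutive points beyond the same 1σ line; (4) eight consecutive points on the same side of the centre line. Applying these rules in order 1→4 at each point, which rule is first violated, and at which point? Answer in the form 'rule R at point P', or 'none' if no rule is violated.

rule 3 at point 10

Zone of each point (C = within 1σ̂, B = 1σ̂–2σ̂, A = 2σ̂–3σ̂, * = beyond 3σ̂; sign = side of CL): 1:+C, 2:+C, 3:+B, 4:+C, 5:-C, 6:-C, 7:+B, 8:+A, 9:+B, 10:+B, 11:+C, 12:+B, 13:+B, 14:+C, 15:+B, 16:-B
Rule 3 (four of five consecutive points beyond the same 1σ limit) is satisfied at point 10.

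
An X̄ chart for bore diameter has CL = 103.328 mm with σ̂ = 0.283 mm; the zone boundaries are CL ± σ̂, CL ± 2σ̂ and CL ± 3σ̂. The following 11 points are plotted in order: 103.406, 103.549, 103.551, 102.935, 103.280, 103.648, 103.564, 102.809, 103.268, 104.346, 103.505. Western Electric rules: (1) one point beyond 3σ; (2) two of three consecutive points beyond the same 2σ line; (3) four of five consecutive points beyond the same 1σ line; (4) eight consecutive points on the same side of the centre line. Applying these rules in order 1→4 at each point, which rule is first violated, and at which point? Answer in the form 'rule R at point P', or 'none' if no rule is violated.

Zone of each point (C = within 1σ̂, B = 1σ̂–2σ̂, A = 2σ̂–3σ̂, * = beyond 3σ̂; sign = side of CL): 1:+C, 2:+C, 3:+C, 4:-B, 5:-C, 6:+B, 7:+C, 8:-B, 9:-C, 10:+*, 11:+C
Rule 1 (one point beyond the 3σ limits) is satisfied at point 10.

rule 1 at point 10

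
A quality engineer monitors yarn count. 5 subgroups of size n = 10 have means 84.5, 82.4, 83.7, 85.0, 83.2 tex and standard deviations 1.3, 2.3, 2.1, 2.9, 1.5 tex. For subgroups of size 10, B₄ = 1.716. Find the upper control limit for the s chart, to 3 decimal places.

s̄ = (1.3 + 2.3 + 2.1 + 2.9 + 1.5) / 5 = 2.0200
UCL_s = B₄·s̄ = 1.716 × 2.0200 = 3.4663

3.466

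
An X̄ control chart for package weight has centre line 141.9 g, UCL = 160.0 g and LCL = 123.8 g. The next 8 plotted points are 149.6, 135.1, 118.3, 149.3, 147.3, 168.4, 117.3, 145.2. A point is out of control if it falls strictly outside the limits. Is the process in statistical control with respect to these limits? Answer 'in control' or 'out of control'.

out of control

Compare each point to [123.8, 160.0]: sample 3 = 118.3 < LCL; sample 6 = 168.4 > UCL; sample 7 = 117.3 < LCL.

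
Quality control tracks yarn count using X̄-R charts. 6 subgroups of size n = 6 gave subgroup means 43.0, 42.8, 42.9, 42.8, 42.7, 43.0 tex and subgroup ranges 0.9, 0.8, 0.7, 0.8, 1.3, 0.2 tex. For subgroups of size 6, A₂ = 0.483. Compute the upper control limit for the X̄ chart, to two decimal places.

43.25

X̄̄ = (43.0 + 42.8 + 42.9 + 42.8 + 42.7 + 43.0) / 6 = 257.2000 / 6 = 42.8667
R̄ = (0.9 + 0.8 + 0.7 + 0.8 + 1.3 + 0.2) / 6 = 4.7000 / 6 = 0.7833
UCL = X̄̄ + A₂·R̄ = 42.8667 + 0.483 × 0.7833 = 43.2450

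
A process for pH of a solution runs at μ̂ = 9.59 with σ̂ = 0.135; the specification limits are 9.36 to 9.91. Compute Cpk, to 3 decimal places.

0.568

Cpu = (USL − μ̂) / (3σ̂) = (9.91 − 9.59) / (3 × 0.135) = 0.7901; Cpl = (μ̂ − LSL) / (3σ̂) = (9.59 − 9.36) / (3 × 0.135) = 0.5679; Cpk = min(Cpu, Cpl) = 0.5679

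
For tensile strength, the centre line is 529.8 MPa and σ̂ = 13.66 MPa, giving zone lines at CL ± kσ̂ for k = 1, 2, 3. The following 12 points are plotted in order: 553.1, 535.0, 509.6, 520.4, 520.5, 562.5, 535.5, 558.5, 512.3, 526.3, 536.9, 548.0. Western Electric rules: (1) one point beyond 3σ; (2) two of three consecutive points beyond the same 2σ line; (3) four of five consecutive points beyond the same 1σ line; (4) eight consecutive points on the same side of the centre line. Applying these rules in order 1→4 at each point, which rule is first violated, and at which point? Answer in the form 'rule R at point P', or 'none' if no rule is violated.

rule 2 at point 8

Zone of each point (C = within 1σ̂, B = 1σ̂–2σ̂, A = 2σ̂–3σ̂, * = beyond 3σ̂; sign = side of CL): 1:+B, 2:+C, 3:-B, 4:-C, 5:-C, 6:+A, 7:+C, 8:+A, 9:-B, 10:-C, 11:+C, 12:+B
Rule 2 (two of three consecutive points beyond the same 2σ limit) is satisfied at point 8.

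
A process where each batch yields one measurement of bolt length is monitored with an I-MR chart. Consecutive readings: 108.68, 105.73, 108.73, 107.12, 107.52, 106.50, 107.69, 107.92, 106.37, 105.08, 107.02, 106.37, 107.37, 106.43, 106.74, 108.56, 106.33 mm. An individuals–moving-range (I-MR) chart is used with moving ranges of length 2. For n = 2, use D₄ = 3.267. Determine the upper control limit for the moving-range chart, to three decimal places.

4.519

Moving ranges: 2.95, 3.00, 1.61, 0.40, 1.02, 1.19, 0.23, 1.55, 1.29, 1.94, 0.65, 1.00, 0.94, 0.31, 1.82, 2.23; M̄R̄ = 22.1300 / 16 = 1.3831
UCL_MR = D₄·M̄R̄ = 3.267 × 1.3831 = 4.5187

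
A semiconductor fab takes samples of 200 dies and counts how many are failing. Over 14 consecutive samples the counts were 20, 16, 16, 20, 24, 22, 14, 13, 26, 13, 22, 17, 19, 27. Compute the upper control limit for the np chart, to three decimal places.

31.717

p̄ = Σdᵢ / (k·n) = 269 / (14 × 200) = 0.09607
UCL = np̄ + 3·√(np̄(1−p̄)) = 19.2143 + 3 × √(19.2143×0.90393) = 19.2143 + 3 × 4.1675 = 31.7169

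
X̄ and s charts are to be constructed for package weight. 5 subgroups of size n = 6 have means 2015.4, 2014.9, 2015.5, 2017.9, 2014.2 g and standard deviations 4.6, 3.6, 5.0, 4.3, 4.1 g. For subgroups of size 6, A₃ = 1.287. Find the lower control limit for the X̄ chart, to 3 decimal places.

2010.020

X̄̄ = (2015.4 + 2014.9 + 2015.5 + 2017.9 + 2014.2) / 5 = 2015.5800
s̄ = (4.6 + 3.6 + 5.0 + 4.3 + 4.1) / 5 = 4.3200
LCL = X̄̄ − A₃·s̄ = 2015.5800 − 1.287 × 4.3200 = 2010.0202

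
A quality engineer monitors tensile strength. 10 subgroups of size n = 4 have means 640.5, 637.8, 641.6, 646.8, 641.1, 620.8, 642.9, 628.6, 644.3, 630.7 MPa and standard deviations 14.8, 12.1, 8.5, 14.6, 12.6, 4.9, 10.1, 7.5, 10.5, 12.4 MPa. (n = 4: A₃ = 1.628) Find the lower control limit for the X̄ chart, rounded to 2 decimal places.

X̄̄ = (640.5 + 637.8 + 641.6 + 646.8 + 641.1 + 620.8 + 642.9 + 628.6 + 644.3 + 630.7) / 10 = 637.5100
s̄ = (14.8 + 12.1 + 8.5 + 14.6 + 12.6 + 4.9 + 10.1 + 7.5 + 10.5 + 12.4) / 10 = 10.8000
LCL = X̄̄ − A₃·s̄ = 637.5100 − 1.628 × 10.8000 = 619.9276

619.93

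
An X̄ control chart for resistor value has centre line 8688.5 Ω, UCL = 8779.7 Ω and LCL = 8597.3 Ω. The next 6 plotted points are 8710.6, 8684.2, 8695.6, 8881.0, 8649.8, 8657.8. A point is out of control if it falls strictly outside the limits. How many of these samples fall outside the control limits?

Compare each point to [8597.3, 8779.7]: sample 4 = 8881.0 > UCL.

1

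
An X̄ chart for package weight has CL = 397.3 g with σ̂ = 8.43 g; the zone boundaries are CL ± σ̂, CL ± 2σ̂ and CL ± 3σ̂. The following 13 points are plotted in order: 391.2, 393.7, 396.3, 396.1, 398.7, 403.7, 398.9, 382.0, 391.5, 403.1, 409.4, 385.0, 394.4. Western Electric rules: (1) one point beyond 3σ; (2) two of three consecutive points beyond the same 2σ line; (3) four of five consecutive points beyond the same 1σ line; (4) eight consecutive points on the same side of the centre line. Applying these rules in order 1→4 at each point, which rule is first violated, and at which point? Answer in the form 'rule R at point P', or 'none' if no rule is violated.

Zone of each point (C = within 1σ̂, B = 1σ̂–2σ̂, A = 2σ̂–3σ̂, * = beyond 3σ̂; sign = side of CL): 1:-C, 2:-C, 3:-C, 4:-C, 5:+C, 6:+C, 7:+C, 8:-B, 9:-C, 10:+C, 11:+B, 12:-B, 13:-C
No rule fires across all 13 points.

none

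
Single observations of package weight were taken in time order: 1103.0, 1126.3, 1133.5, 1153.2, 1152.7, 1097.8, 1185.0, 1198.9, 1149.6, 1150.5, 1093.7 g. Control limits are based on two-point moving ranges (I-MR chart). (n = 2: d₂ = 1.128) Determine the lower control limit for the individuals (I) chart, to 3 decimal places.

X̄ = (1103.0 + 1126.3 + 1133.5 + 1153.2 + 1152.7 + 1097.8 + 1185.0 + 1198.9 + 1149.6 + 1150.5 + 1093.7) / 11 = 1140.3818
Moving ranges: 23.3, 7.2, 19.7, 0.5, 54.9, 87.2, 13.9, 49.3, 0.9, 56.8; M̄R̄ = 313.7000 / 10 = 31.3700
LCL = X̄ − 3·M̄R̄/d₂ = 1140.3818 − 3 × 31.3700 / 1.128 = 1056.9510

1056.951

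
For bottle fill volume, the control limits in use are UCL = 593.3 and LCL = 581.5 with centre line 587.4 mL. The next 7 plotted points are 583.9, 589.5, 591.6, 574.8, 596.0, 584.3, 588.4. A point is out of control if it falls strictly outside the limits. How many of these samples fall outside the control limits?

Compare each point to [581.5, 593.3]: sample 4 = 574.8 < LCL; sample 5 = 596.0 > UCL.

2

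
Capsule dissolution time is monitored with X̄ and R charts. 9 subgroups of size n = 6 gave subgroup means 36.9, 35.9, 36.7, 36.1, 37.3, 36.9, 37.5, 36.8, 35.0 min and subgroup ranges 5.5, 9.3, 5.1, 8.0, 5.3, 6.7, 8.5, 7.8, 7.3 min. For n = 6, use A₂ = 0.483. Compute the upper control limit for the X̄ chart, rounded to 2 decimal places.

39.97

X̄̄ = (36.9 + 35.9 + 36.7 + 36.1 + 37.3 + 36.9 + 37.5 + 36.8 + 35.0) / 9 = 329.1000 / 9 = 36.5667
R̄ = (5.5 + 9.3 + 5.1 + 8.0 + 5.3 + 6.7 + 8.5 + 7.8 + 7.3) / 9 = 63.5000 / 9 = 7.0556
UCL = X̄̄ + A₂·R̄ = 36.5667 + 0.483 × 7.0556 = 39.9745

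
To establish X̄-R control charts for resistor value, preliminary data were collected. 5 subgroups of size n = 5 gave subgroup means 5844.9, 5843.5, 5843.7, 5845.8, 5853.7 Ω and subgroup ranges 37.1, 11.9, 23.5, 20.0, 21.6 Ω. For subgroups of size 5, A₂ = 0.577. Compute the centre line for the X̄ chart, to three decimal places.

5846.320

X̄̄ = (5844.9 + 5843.5 + 5843.7 + 5845.8 + 5853.7) / 5 = 29231.6000 / 5 = 5846.3200
CL = X̄̄ = 5846.3200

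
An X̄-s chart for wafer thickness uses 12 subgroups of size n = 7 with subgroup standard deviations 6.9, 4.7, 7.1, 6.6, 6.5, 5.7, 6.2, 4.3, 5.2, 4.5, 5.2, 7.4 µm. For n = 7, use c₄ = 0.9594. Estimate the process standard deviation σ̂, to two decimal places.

s̄ = (6.9 + 4.7 + 7.1 + 6.6 + 6.5 + 5.7 + 6.2 + 4.3 + 5.2 + 4.5 + 5.2 + 7.4) / 12 = 5.8583
σ̂ = s̄ / c₄ = 5.8583 / 0.9594 = 6.1062

6.11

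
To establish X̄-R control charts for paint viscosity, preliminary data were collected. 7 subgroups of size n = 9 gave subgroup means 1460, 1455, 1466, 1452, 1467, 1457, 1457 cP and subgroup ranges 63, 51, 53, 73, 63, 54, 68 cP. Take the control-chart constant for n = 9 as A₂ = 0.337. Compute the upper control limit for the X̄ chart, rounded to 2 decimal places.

1479.60

X̄̄ = (1460 + 1455 + 1466 + 1452 + 1467 + 1457 + 1457) / 7 = 10214.0000 / 7 = 1459.1429
R̄ = (63 + 51 + 53 + 73 + 63 + 54 + 68) / 7 = 425.0000 / 7 = 60.7143
UCL = X̄̄ + A₂·R̄ = 1459.1429 + 0.337 × 60.7143 = 1479.6036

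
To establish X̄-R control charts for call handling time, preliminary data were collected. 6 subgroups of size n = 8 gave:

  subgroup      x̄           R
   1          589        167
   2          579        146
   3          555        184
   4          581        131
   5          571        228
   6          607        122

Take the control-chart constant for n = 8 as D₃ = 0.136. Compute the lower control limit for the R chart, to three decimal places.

22.168

R̄ = (167 + 146 + 184 + 131 + 228 + 122) / 6 = 978.0000 / 6 = 163.0000
LCL_R = D₃·R̄ = 0.136 × 163.0000 = 22.1680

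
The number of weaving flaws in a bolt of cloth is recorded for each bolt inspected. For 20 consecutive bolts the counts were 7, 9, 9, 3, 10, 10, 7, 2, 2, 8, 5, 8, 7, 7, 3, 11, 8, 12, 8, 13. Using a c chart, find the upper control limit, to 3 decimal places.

15.638

c̄ = (7 + 9 + 9 + 3 + 10 + 10 + 7 + 2 + 2 + 8 + 5 + 8 + 7 + 7 + 3 + 11 + 8 + 12 + 8 + 13) / 20 = 149 / 20 = 7.4500
UCL = c̄ + 3√c̄ = 7.4500 + 3 × √7.4500 = 7.4500 + 3 × 2.7295 = 15.6384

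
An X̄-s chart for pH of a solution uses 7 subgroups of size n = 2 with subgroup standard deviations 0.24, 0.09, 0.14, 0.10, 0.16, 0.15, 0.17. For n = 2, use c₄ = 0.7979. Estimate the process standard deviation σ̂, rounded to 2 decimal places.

s̄ = (0.24 + 0.09 + 0.14 + 0.10 + 0.16 + 0.15 + 0.17) / 7 = 0.1500
σ̂ = s̄ / c₄ = 0.1500 / 0.7979 = 0.1880

0.19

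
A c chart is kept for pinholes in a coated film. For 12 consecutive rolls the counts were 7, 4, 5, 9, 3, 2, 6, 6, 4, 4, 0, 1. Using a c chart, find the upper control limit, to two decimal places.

c̄ = (7 + 4 + 5 + 9 + 3 + 2 + 6 + 6 + 4 + 4 + 0 + 1) / 12 = 51 / 12 = 4.2500
UCL = c̄ + 3√c̄ = 4.2500 + 3 × √4.2500 = 4.2500 + 3 × 2.0616 = 10.4347

10.43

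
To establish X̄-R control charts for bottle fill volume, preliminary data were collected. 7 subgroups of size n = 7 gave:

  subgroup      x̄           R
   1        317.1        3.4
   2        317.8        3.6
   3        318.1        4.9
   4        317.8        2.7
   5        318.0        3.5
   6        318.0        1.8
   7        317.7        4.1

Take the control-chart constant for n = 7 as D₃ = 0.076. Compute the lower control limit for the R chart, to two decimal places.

R̄ = (3.4 + 3.6 + 4.9 + 2.7 + 3.5 + 1.8 + 4.1) / 7 = 24.0000 / 7 = 3.4286
LCL_R = D₃·R̄ = 0.076 × 3.4286 = 0.2606

0.26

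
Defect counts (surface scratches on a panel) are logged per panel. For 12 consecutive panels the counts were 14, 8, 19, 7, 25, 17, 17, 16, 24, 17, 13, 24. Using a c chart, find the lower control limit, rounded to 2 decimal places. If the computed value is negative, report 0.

4.47

c̄ = (14 + 8 + 19 + 7 + 25 + 17 + 17 + 16 + 24 + 17 + 13 + 24) / 12 = 201 / 12 = 16.7500
LCL = c̄ − 3√c̄ = 16.7500 − 3 × 4.0927 = 4.4720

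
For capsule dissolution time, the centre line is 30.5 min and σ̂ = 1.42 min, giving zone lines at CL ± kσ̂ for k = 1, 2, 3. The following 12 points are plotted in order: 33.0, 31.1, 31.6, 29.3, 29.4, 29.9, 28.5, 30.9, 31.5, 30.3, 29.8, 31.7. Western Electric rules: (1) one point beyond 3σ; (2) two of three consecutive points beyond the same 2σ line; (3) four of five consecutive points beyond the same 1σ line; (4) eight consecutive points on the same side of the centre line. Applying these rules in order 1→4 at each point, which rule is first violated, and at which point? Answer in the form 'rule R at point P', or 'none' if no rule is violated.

Zone of each point (C = within 1σ̂, B = 1σ̂–2σ̂, A = 2σ̂–3σ̂, * = beyond 3σ̂; sign = side of CL): 1:+B, 2:+C, 3:+C, 4:-C, 5:-C, 6:-C, 7:-B, 8:+C, 9:+C, 10:-C, 11:-C, 12:+C
No rule fires across all 12 points.

none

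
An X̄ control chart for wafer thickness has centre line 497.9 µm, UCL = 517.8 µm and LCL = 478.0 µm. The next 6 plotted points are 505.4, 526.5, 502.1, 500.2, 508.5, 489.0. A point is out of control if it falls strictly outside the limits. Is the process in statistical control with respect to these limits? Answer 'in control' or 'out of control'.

out of control

Compare each point to [478.0, 517.8]: sample 2 = 526.5 > UCL.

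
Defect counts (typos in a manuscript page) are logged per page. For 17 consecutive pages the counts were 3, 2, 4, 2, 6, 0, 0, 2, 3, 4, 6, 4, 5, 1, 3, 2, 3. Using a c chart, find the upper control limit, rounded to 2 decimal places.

c̄ = (3 + 2 + 4 + 2 + 6 + 0 + 0 + 2 + 3 + 4 + 6 + 4 + 5 + 1 + 3 + 2 + 3) / 17 = 50 / 17 = 2.9412
UCL = c̄ + 3√c̄ = 2.9412 + 3 × √2.9412 = 2.9412 + 3 × 1.7150 = 8.0861

8.09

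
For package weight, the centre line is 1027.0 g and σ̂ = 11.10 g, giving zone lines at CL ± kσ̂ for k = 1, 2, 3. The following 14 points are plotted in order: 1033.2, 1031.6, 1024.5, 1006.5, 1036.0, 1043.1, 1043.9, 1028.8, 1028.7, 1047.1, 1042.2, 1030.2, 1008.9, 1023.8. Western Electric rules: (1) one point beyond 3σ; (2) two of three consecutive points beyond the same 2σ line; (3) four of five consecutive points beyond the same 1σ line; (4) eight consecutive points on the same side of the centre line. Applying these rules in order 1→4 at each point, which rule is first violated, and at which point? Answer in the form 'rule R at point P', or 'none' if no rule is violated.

Zone of each point (C = within 1σ̂, B = 1σ̂–2σ̂, A = 2σ̂–3σ̂, * = beyond 3σ̂; sign = side of CL): 1:+C, 2:+C, 3:-C, 4:-B, 5:+C, 6:+B, 7:+B, 8:+C, 9:+C, 10:+B, 11:+B, 12:+C, 13:-B, 14:-C
Rule 4 (eight consecutive points on the same side of the centre line) is satisfied at point 12.

rule 4 at point 12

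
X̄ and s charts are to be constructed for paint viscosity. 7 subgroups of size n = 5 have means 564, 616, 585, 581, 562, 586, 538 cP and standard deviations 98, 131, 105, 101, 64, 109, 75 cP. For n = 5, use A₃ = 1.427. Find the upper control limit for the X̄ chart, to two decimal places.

X̄̄ = (564 + 616 + 585 + 581 + 562 + 586 + 538) / 7 = 576.0000
s̄ = (98 + 131 + 105 + 101 + 64 + 109 + 75) / 7 = 97.5714
UCL = X̄̄ + A₃·s̄ = 576.0000 + 1.427 × 97.5714 = 715.2344

715.23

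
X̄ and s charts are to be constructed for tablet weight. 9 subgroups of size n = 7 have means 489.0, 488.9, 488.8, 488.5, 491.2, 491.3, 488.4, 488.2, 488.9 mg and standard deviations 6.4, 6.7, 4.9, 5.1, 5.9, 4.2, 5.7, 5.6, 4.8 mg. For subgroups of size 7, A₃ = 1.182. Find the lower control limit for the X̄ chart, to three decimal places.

482.770

X̄̄ = (489.0 + 488.9 + 488.8 + 488.5 + 491.2 + 491.3 + 488.4 + 488.2 + 488.9) / 9 = 489.2444
s̄ = (6.4 + 6.7 + 4.9 + 5.1 + 5.9 + 4.2 + 5.7 + 5.6 + 4.8) / 9 = 5.4778
LCL = X̄̄ − A₃·s̄ = 489.2444 − 1.182 × 5.4778 = 482.7697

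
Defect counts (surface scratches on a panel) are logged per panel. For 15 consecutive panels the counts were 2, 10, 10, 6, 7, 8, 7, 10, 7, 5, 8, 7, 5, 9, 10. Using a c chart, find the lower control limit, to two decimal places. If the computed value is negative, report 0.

c̄ = (2 + 10 + 10 + 6 + 7 + 8 + 7 + 10 + 7 + 5 + 8 + 7 + 5 + 9 + 10) / 15 = 111 / 15 = 7.4000
LCL = c̄ − 3√c̄ = 7.4000 − 3 × 2.7203 = -0.7609 → 0 (cannot be negative)

0.00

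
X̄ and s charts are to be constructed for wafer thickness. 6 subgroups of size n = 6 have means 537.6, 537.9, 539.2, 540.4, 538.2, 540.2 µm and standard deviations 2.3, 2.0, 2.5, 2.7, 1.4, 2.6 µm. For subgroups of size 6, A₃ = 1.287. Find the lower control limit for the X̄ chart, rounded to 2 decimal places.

X̄̄ = (537.6 + 537.9 + 539.2 + 540.4 + 538.2 + 540.2) / 6 = 538.9167
s̄ = (2.3 + 2.0 + 2.5 + 2.7 + 1.4 + 2.6) / 6 = 2.2500
LCL = X̄̄ − A₃·s̄ = 538.9167 − 1.287 × 2.2500 = 536.0209

536.02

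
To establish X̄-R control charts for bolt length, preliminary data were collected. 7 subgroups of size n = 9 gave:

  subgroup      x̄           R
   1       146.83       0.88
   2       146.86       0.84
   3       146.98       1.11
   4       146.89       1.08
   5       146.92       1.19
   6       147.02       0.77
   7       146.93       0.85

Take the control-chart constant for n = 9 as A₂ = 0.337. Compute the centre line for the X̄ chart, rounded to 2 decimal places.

146.92

X̄̄ = (146.83 + 146.86 + 146.98 + 146.89 + 146.92 + 147.02 + 146.93) / 7 = 1028.4300 / 7 = 146.9186
CL = X̄̄ = 146.9186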